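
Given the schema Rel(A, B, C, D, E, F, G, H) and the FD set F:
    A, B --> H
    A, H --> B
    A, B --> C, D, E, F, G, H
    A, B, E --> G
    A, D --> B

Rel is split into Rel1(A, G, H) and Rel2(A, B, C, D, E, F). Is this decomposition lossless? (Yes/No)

No

Rel1 ∩ Rel2 = {A}; its closure under F is {A}.
The closure covers neither Rel1 nor Rel2 entirely; the join is not lossless.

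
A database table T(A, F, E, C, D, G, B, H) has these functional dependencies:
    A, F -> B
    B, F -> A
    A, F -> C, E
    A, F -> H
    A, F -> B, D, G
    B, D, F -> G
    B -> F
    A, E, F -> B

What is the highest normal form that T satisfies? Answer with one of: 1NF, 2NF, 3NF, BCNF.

BCNF

Candidate keys: {A, F}, {B}. Prime attributes: {A, B, F}.
Each dependency's left side is a superkey — BCNF holds.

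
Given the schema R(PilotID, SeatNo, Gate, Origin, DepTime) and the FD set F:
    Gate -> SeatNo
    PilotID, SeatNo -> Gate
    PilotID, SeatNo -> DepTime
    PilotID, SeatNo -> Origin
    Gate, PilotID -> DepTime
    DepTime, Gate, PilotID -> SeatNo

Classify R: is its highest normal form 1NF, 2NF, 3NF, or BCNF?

Candidate keys: {Gate, PilotID}, {PilotID, SeatNo}. Prime attributes: {Gate, PilotID, SeatNo}.
Gate -> SeatNo breaks BCNF: {Gate}⁺ = {Gate, SeatNo}, so {Gate} is not a superkey.
Its right-hand attributes {SeatNo} are all prime, as are those of every other non-superkey FD — the relation is in 3NF.

3NF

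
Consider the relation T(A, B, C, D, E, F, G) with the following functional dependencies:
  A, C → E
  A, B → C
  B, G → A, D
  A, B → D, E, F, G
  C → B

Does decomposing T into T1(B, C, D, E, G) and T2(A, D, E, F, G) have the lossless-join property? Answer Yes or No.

Common attributes: {D, E, G}; their closure is {D, E, G}.
Neither T1 nor T2 is contained in that closure, so the decomposition is lossy.

No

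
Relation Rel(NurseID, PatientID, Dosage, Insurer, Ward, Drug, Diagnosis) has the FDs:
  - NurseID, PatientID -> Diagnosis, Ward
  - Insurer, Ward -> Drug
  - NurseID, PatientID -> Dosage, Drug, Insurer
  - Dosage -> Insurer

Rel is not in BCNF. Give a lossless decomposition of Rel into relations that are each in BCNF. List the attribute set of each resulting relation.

Candidate key of the original relation: {NurseID, PatientID}.
Within {Diagnosis, Dosage, Drug, Insurer, NurseID, PatientID, Ward}: {Insurer, Ward}⁺ ∩ {Diagnosis, Dosage, Drug, Insurer, NurseID, PatientID, Ward} = {Drug, Insurer, Ward}, not the whole set, so Insurer, Ward -> Drug violates BCNF; decompose into {Drug, Insurer, Ward} and {Diagnosis, Dosage, Insurer, NurseID, PatientID, Ward}.
{Drug, Insurer, Ward} has no BCNF violation.
Within {Diagnosis, Dosage, Insurer, NurseID, PatientID, Ward}: {Dosage}⁺ ∩ {Diagnosis, Dosage, Insurer, NurseID, PatientID, Ward} = {Dosage, Insurer}, not the whole set, so Dosage -> Insurer violates BCNF; decompose into {Dosage, Insurer} and {Diagnosis, Dosage, NurseID, PatientID, Ward}.
{Dosage, Insurer} has no BCNF violation.
{Diagnosis, Dosage, NurseID, PatientID, Ward} has no BCNF violation.

{Diagnosis, Dosage, NurseID, PatientID, Ward}; {Dosage, Insurer}; {Drug, Insurer, Ward}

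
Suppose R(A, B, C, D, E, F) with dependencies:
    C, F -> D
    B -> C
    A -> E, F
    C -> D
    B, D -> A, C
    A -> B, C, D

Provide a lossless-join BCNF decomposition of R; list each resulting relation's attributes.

Candidate keys of the original relation: {A}, {B}.
In {A, B, C, D, E, F}, {C, F} is not a superkey ({C, F}⁺ restricted to this set is {C, D, F}), so split on C, F -> D into {C, D, F} and {A, B, C, E, F}.
In {C, D, F}, {C} is not a superkey ({C}⁺ restricted to this set is {C, D}), so split on C -> D into {C, D} and {C, F}.
{C, D}: every determinant is a superkey — BCNF.
{C, F}: every determinant is a superkey — BCNF.
{A, B, C, E, F}: every determinant is a superkey — BCNF.

{A, B, C, E, F}; {C, D}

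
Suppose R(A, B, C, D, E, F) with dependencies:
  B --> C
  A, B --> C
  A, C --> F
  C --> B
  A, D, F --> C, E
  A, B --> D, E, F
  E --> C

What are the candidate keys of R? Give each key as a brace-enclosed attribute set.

Attributes never on any right-hand side: {A} — every candidate key must contain it.
{A, B}⁺ = {A, B, C, D, E, F}, which is every attribute, so {A, B} is a candidate key.
{A, C}⁺ = {A, B, C, D, E, F}, which is every attribute, so {A, C} is a candidate key.
{A, E}⁺ = {A, B, C, D, E, F}, which is every attribute, so {A, E} is a candidate key.
{A, D, F}⁺ = {A, B, C, D, E, F}, which is every attribute, so {A, D, F} is a candidate key.
Any other superkey properly contains one of these, so there are no further candidate keys.

{A, B}, {A, C}, {A, D, F}, {A, E}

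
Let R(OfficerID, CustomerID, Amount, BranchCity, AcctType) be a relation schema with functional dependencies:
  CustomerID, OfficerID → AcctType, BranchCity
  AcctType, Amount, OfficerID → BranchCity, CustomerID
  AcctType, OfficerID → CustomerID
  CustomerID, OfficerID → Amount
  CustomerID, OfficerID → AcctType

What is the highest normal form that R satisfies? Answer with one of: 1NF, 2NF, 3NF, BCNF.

Candidate keys: {AcctType, OfficerID}, {CustomerID, OfficerID}. Prime attributes: {AcctType, CustomerID, OfficerID}.
Each dependency's left side is a superkey — BCNF holds.

BCNF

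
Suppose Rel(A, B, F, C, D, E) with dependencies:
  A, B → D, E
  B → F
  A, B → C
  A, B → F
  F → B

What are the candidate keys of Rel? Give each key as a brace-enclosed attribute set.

{A, B}, {A, F}

No FD produces {A}, so it must be in every candidate key.
{A, B} is a candidate key since {A, B}⁺ = {A, B, C, D, E, F} covers every attribute.
{A, F} is a candidate key since {A, F}⁺ = {A, B, C, D, E, F} covers every attribute.
Any other superkey properly contains one of these, so there are no further candidate keys.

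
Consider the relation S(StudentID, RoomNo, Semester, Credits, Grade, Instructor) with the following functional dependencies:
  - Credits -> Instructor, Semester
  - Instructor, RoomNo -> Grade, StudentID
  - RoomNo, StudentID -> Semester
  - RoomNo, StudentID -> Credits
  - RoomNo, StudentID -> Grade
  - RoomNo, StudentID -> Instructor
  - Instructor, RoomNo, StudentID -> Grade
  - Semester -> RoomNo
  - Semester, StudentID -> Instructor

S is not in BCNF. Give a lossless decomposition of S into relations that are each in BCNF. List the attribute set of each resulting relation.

Candidate keys of the original relation: {Credits}, {Instructor, RoomNo}, {Instructor, Semester}, {RoomNo, StudentID}, {Semester, StudentID}.
In {Credits, Grade, Instructor, RoomNo, Semester, StudentID}, {Semester} is not a superkey ({Semester}⁺ restricted to this set is {RoomNo, Semester}), so split on Semester -> RoomNo into {RoomNo, Semester} and {Credits, Grade, Instructor, Semester, StudentID}.
{RoomNo, Semester}: every determinant is a superkey — BCNF.
{Credits, Grade, Instructor, Semester, StudentID}: every determinant is a superkey — BCNF.

{Credits, Grade, Instructor, Semester, StudentID}; {RoomNo, Semester}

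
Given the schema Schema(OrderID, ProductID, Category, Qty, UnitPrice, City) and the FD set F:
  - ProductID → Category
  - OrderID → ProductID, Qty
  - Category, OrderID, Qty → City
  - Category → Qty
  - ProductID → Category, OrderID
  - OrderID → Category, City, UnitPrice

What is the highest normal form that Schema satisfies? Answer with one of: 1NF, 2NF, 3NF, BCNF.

2NF

Candidate keys: {OrderID}, {ProductID}. Prime attributes: {OrderID, ProductID}.
For Category → Qty we have {Category}⁺ = {Category, Qty}; {Category} is not a superkey, so BCNF fails.
Category → Qty has non-prime {Qty} on the right and a non-superkey on the left, so 3NF fails.
Every candidate key is a single attribute, so no partial dependency is possible; 2NF holds.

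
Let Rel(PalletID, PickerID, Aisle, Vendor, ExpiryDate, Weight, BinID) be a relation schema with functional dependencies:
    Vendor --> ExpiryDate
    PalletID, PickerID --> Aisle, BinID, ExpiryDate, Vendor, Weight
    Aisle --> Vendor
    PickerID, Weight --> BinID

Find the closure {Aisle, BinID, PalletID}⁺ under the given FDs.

Start with {Aisle, BinID, PalletID}.
Aisle --> Vendor applies; add {Vendor} → now {Aisle, BinID, PalletID, Vendor}.
Vendor --> ExpiryDate applies; add {ExpiryDate} → now {Aisle, BinID, ExpiryDate, PalletID, Vendor}.
No further FD applies.

{Aisle, BinID, ExpiryDate, PalletID, Vendor}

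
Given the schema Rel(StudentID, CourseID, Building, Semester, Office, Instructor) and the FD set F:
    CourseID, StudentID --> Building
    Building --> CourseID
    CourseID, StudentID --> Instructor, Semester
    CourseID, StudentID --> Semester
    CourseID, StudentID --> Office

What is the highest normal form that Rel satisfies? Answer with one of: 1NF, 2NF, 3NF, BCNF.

3NF

Candidate keys: {Building, StudentID}, {CourseID, StudentID}. Prime attributes: {Building, CourseID, StudentID}.
Building --> CourseID breaks BCNF: {Building}⁺ = {Building, CourseID}, so {Building} is not a superkey.
But every attribute on its right side ({CourseID}) is prime, and the same holds for every other non-superkey FD, so 3NF still holds.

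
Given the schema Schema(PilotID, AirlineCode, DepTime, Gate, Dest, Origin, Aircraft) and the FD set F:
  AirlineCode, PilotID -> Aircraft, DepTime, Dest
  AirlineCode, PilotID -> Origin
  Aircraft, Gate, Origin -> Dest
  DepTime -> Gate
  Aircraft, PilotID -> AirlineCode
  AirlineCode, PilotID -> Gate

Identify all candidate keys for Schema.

{Aircraft, PilotID}, {AirlineCode, PilotID}

Attributes never on any right-hand side: {PilotID} — every candidate key must contain it.
Closure of {Aircraft, PilotID} is {Aircraft, AirlineCode, DepTime, Dest, Gate, Origin, PilotID}, the whole schema; {Aircraft, PilotID} is a candidate key.
Closure of {AirlineCode, PilotID} is {Aircraft, AirlineCode, DepTime, Dest, Gate, Origin, PilotID}, the whole schema; {AirlineCode, PilotID} is a candidate key.
No proper subset of any of these is a key, and no other minimal superkey exists.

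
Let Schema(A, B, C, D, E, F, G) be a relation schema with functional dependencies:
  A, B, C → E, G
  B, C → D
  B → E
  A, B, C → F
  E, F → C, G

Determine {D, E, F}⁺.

{C, D, E, F, G}

Start with {D, E, F}.
E, F → C, G applies; add {C, G} → now {C, D, E, F, G}.
No further FD applies.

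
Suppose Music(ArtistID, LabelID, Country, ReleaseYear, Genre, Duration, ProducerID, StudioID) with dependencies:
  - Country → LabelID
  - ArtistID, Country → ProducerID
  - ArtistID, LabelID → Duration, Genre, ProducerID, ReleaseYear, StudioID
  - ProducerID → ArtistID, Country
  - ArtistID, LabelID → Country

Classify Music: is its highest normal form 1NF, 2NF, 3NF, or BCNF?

Candidate keys: {ArtistID, Country}, {ArtistID, LabelID}, {ProducerID}. Prime attributes: {ArtistID, Country, LabelID, ProducerID}.
For Country → LabelID we have {Country}⁺ = {Country, LabelID}; {Country} is not a superkey, so BCNF fails.
Its right-hand attributes {LabelID} are all prime, as are those of every other non-superkey FD — the relation is in 3NF.

3NF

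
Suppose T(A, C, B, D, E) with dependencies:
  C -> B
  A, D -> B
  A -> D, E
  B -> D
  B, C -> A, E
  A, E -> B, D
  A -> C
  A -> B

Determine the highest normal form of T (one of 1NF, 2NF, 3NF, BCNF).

2NF

Candidate keys: {A}, {C}. Prime attributes: {A, C}.
For B -> D we have {B}⁺ = {B, D}; {B} is not a superkey, so BCNF fails.
Because {D} is non-prime and the left side of B -> D is not a superkey, the relation is not in 3NF.
With only single-attribute keys there can be no partial dependency, so 2NF holds.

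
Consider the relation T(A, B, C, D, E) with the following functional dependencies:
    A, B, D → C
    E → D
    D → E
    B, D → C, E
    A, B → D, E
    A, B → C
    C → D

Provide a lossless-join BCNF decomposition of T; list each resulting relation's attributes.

{A, B, C}; {C, E}; {D, E}

Candidate key of the original relation: {A, B}.
In {A, B, C, D, E}, {E} is not a superkey ({E}⁺ restricted to this set is {D, E}), so split on E → D into {D, E} and {A, B, C, E}.
{D, E}: every determinant is a superkey — BCNF.
In {A, B, C, E}, {C} is not a superkey ({C}⁺ restricted to this set is {C, E}), so split on C → E into {C, E} and {A, B, C}.
{C, E}: every determinant is a superkey — BCNF.
{A, B, C}: every determinant is a superkey — BCNF.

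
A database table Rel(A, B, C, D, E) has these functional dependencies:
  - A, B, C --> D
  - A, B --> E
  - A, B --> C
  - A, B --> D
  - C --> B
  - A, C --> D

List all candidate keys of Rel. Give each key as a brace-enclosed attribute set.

{A, B}, {A, C}

Attributes never on any right-hand side: {A} — every candidate key must contain it.
{A, B}⁺ = {A, B, C, D, E} — all of the relation — so {A, B} is a candidate key.
{A, C}⁺ = {A, B, C, D, E} — all of the relation — so {A, C} is a candidate key.
No proper subset of any of these is a key, and no other minimal superkey exists.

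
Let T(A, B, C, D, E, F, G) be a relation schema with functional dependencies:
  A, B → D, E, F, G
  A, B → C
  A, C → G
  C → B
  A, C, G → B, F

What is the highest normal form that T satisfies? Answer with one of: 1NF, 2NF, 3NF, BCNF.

Candidate keys: {A, B}, {A, C}. Prime attributes: {A, B, C}.
C → B: {C}⁺ = {B, C}, which is not all of the attributes, so the left side is not a superkey — BCNF is violated.
Its right-hand attributes {B} are all prime, as are those of every other non-superkey FD — the relation is in 3NF.

3NF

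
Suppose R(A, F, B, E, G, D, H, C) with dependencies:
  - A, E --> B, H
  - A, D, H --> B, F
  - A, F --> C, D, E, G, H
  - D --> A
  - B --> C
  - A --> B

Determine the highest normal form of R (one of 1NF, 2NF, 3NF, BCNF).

1NF

Candidate keys: {A, F}, {D, E}, {D, F}, {D, H}. Prime attributes: {A, D, E, F, H}.
A, E --> B, H: {A, E}⁺ = {A, B, C, E, H}, which is not all of the attributes, so the left side is not a superkey — BCNF is violated.
Because {B} is non-prime and the left side of A, E --> B, H is not a superkey, the relation is not in 3NF.
The proper key subset {A} of {A, F} determines non-prime {B, C}, so the relation is not even in 2NF.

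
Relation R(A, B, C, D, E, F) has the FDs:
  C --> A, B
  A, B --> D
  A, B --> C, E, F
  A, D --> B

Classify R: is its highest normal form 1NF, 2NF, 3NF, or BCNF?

BCNF

Candidate keys: {A, B}, {A, D}, {C}. Prime attributes: {A, B, C, D}.
Every FD has a superkey on the left, so the relation is in BCNF.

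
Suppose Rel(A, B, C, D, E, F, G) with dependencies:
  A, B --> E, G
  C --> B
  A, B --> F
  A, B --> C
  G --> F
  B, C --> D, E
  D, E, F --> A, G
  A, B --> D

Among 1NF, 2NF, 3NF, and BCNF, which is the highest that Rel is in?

3NF

Candidate keys: {A, B}, {A, C}, {B, D, E, F}, {B, D, E, G}, {C, F}, {C, G}. Prime attributes: {A, B, C, D, E, F, G}.
C --> B breaks BCNF: {C}⁺ = {B, C, D, E}, so {C} is not a superkey.
Since {B} ⊆ prime attributes and every other non-superkey FD also has a prime right side, the schema is in 3NF.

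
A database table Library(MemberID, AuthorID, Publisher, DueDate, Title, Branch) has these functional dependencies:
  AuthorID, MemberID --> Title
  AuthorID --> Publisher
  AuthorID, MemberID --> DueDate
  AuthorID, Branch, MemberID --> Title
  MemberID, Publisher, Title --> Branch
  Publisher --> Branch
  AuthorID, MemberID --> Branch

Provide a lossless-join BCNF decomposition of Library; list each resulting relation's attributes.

{AuthorID, DueDate, MemberID, Title}; {AuthorID, Publisher}; {Branch, Publisher}

Candidate key of the original relation: {AuthorID, MemberID}.
In {AuthorID, Branch, DueDate, MemberID, Publisher, Title}, {AuthorID} is not a superkey ({AuthorID}⁺ restricted to this set is {AuthorID, Branch, Publisher}), so split on AuthorID --> Branch, Publisher into {AuthorID, Branch, Publisher} and {AuthorID, DueDate, MemberID, Title}.
In {AuthorID, Branch, Publisher}, {Publisher} is not a superkey ({Publisher}⁺ restricted to this set is {Branch, Publisher}), so split on Publisher --> Branch into {Branch, Publisher} and {AuthorID, Publisher}.
{Branch, Publisher} has no BCNF violation.
{AuthorID, Publisher} has no BCNF violation.
{AuthorID, DueDate, MemberID, Title} has no BCNF violation.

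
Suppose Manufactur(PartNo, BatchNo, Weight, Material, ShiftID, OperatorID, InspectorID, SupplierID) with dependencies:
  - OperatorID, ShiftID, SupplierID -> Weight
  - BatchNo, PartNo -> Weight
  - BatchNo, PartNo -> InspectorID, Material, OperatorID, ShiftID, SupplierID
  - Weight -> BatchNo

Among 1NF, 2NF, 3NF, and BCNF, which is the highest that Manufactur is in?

3NF

Candidate keys: {BatchNo, PartNo}, {OperatorID, PartNo, ShiftID, SupplierID}, {PartNo, Weight}. Prime attributes: {BatchNo, OperatorID, PartNo, ShiftID, SupplierID, Weight}.
OperatorID, ShiftID, SupplierID -> Weight breaks BCNF: {OperatorID, ShiftID, SupplierID}⁺ = {BatchNo, OperatorID, ShiftID, SupplierID, Weight}, so {OperatorID, ShiftID, SupplierID} is not a superkey.
Its right-hand attributes {Weight} are all prime, as are those of every other non-superkey FD — the relation is in 3NF.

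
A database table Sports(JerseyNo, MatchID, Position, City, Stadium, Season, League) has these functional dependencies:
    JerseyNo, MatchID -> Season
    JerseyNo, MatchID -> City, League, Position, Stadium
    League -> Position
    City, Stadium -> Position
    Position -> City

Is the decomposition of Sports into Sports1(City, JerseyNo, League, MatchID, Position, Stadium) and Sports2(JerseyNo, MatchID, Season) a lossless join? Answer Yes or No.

Common attributes: {JerseyNo, MatchID}; their closure is {City, JerseyNo, League, MatchID, Position, Season, Stadium}.
Since Sports1 ⊆ {City, JerseyNo, League, MatchID, Position, Season, Stadium}, the intersection is a superkey of Sports1; the decomposition is lossless.

Yes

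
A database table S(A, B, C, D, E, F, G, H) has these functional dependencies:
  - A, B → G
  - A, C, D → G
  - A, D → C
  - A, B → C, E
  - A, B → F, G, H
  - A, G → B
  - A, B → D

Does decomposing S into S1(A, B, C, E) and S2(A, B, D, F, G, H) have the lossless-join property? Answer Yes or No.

The shared attributes are {A, B} and {A, B}⁺ = {A, B, C, D, E, F, G, H}.
This includes all of S1, so the common attributes are a superkey of S1 — the join is lossless.

Yes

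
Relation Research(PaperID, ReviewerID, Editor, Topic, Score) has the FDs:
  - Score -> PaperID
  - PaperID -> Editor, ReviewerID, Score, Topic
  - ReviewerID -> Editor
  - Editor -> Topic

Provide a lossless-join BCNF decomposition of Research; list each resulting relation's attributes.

{Editor, ReviewerID}; {Editor, Topic}; {PaperID, ReviewerID, Score}

Candidate keys of the original relation: {PaperID}, {Score}.
Within {Editor, PaperID, ReviewerID, Score, Topic}: {ReviewerID}⁺ ∩ {Editor, PaperID, ReviewerID, Score, Topic} = {Editor, ReviewerID, Topic}, not the whole set, so ReviewerID -> Editor, Topic violates BCNF; decompose into {Editor, ReviewerID, Topic} and {PaperID, ReviewerID, Score}.
Within {Editor, ReviewerID, Topic}: {Editor}⁺ ∩ {Editor, ReviewerID, Topic} = {Editor, Topic}, not the whole set, so Editor -> Topic violates BCNF; decompose into {Editor, Topic} and {Editor, ReviewerID}.
{Editor, Topic} is in BCNF.
{Editor, ReviewerID} is in BCNF.
{PaperID, ReviewerID, Score} is in BCNF.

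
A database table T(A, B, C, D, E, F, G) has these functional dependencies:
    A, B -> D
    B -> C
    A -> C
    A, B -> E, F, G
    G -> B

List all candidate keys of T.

No FD produces {A}, so it must be in every candidate key.
{A, B}⁺ = {A, B, C, D, E, F, G} — all of the relation — so {A, B} is a candidate key.
{A, G}⁺ = {A, B, C, D, E, F, G} — all of the relation — so {A, G} is a candidate key.
Any other superkey properly contains one of these, so there are no further candidate keys.

{A, B}, {A, G}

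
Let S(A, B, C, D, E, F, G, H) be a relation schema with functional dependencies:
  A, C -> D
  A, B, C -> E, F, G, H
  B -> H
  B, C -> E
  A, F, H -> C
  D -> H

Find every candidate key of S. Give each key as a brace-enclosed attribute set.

{A, B, C}, {A, B, F}

{A, B} never appear on the right of any FD, so every key must include all of them.
{A, B, C} is a candidate key since {A, B, C}⁺ = {A, B, C, D, E, F, G, H} covers every attribute.
{A, B, F} is a candidate key since {A, B, F}⁺ = {A, B, C, D, E, F, G, H} covers every attribute.
These are minimal and exhaustive — every other superkey contains one of them.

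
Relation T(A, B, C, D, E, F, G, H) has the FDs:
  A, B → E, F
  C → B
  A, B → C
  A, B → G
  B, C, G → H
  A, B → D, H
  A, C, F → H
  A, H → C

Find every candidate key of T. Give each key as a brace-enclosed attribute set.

{A, B}, {A, C}, {A, H}

{A} never appears on the right of any FD, so every key must include it.
Closure of {A, B} is {A, B, C, D, E, F, G, H}, the whole schema; {A, B} is a candidate key.
Closure of {A, C} is {A, B, C, D, E, F, G, H}, the whole schema; {A, C} is a candidate key.
Closure of {A, H} is {A, B, C, D, E, F, G, H}, the whole schema; {A, H} is a candidate key.
Any other superkey properly contains one of these, so there are no further candidate keys.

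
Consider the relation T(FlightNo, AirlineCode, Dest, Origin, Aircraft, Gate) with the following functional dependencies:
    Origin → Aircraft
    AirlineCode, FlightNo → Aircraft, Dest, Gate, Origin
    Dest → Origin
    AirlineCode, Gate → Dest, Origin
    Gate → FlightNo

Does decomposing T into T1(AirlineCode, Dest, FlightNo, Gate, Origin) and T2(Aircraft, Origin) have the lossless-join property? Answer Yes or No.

Yes

Common attributes: {Origin}; their closure is {Aircraft, Origin}.
Since T2 ⊆ {Aircraft, Origin}, the intersection is a superkey of T2; the decomposition is lossless.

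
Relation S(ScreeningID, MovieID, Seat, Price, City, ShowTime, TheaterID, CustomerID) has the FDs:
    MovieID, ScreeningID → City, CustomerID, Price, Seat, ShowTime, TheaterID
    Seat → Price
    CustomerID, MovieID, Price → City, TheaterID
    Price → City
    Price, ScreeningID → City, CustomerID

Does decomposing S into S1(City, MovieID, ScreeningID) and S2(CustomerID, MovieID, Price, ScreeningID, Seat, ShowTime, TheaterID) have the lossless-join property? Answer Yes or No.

The shared attributes are {MovieID, ScreeningID} and {MovieID, ScreeningID}⁺ = {City, CustomerID, MovieID, Price, ScreeningID, Seat, ShowTime, TheaterID}.
S1 is contained in that closure, so S1 ∩ S2 → S1 holds and the join is lossless.

Yes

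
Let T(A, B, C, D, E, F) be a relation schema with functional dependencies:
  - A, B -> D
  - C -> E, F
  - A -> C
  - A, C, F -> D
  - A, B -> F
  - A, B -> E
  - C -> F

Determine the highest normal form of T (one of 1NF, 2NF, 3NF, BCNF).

1NF

Candidate key: {A, B}. Prime attributes: {A, B}.
C -> E, F breaks BCNF: {C}⁺ = {C, E, F}, so {C} is not a superkey.
Because {E, F} are non-prime and the left side of C -> E, F is not a superkey, the relation is not in 3NF.
{A} is a proper subset of the key {A, B}, and {A}⁺ contains the non-prime attributes {C, D, E, F} — a partial dependency, so 2NF is violated.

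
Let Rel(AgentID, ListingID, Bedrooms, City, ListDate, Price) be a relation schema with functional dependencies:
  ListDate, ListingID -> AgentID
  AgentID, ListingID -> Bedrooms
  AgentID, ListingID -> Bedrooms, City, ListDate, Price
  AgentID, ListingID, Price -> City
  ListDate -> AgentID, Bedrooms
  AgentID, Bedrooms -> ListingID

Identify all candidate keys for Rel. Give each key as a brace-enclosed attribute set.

Closure of {ListDate} is {AgentID, Bedrooms, City, ListDate, ListingID, Price}, the whole schema; {ListDate} is a candidate key.
Closure of {AgentID, Bedrooms} is {AgentID, Bedrooms, City, ListDate, ListingID, Price}, the whole schema; {AgentID, Bedrooms} is a candidate key.
Closure of {AgentID, ListingID} is {AgentID, Bedrooms, City, ListDate, ListingID, Price}, the whole schema; {AgentID, ListingID} is a candidate key.
These are minimal and exhaustive — every other superkey contains one of them.

{AgentID, Bedrooms}, {AgentID, ListingID}, {ListDate}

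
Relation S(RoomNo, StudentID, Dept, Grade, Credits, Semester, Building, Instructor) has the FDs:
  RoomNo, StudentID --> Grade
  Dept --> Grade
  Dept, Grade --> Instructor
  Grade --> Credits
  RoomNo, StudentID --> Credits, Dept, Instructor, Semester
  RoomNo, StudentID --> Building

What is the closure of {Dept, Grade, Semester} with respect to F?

{Credits, Dept, Grade, Instructor, Semester}

Start with {Dept, Grade, Semester}.
Dept, Grade --> Instructor applies; add {Instructor} → now {Dept, Grade, Instructor, Semester}.
Grade --> Credits applies; add {Credits} → now {Credits, Dept, Grade, Instructor, Semester}.
No further FD applies.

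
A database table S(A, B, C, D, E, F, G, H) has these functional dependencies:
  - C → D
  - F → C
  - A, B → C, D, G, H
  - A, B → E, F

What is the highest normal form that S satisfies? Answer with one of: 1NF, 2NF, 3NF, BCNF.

Candidate key: {A, B}. Prime attributes: {A, B}.
C → D breaks BCNF: {C}⁺ = {C, D}, so {C} is not a superkey.
C → D has non-prime {D} on the right and a non-superkey on the left, so 3NF fails.
Checking every proper subset of each key, none determines a non-prime attribute — 2NF is satisfied.

2NF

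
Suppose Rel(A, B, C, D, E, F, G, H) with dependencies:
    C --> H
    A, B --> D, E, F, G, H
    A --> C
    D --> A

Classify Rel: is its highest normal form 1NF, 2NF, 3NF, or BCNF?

Candidate keys: {A, B}, {B, D}. Prime attributes: {A, B, D}.
C --> H: {C}⁺ = {C, H}, which is not all of the attributes, so the left side is not a superkey — BCNF is violated.
C --> H has non-prime {H} on the right and a non-superkey on the left, so 3NF fails.
The proper key subset {A} of {A, B} determines non-prime {C, H}, so the relation is not even in 2NF.

1NF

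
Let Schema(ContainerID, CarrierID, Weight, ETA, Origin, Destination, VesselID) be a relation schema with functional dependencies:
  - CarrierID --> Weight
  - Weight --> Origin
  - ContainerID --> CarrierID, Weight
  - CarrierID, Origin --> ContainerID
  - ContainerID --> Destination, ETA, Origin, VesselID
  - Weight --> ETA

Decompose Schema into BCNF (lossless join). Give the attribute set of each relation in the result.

Candidate keys of the original relation: {CarrierID}, {ContainerID}.
{CarrierID, ContainerID, Destination, ETA, Origin, VesselID, Weight}: {Weight} determines {ETA, Origin, Weight} here but is not a superkey — split on Weight --> ETA, Origin, giving {ETA, Origin, Weight} and {CarrierID, ContainerID, Destination, VesselID, Weight}.
{ETA, Origin, Weight}: every determinant is a superkey — BCNF.
{CarrierID, ContainerID, Destination, VesselID, Weight}: every determinant is a superkey — BCNF.

{CarrierID, ContainerID, Destination, VesselID, Weight}; {ETA, Origin, Weight}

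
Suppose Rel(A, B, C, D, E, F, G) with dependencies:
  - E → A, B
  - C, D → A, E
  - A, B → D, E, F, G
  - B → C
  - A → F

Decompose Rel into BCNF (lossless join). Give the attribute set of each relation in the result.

Candidate keys of the original relation: {A, B}, {B, D}, {C, D}, {E}.
{A, B, C, D, E, F, G}: {B} determines {B, C} here but is not a superkey — split on B → C, giving {B, C} and {A, B, D, E, F, G}.
{B, C}: every determinant is a superkey — BCNF.
{A, B, D, E, F, G}: {A} determines {A, F} here but is not a superkey — split on A → F, giving {A, F} and {A, B, D, E, G}.
{A, F}: every determinant is a superkey — BCNF.
{A, B, D, E, G}: every determinant is a superkey — BCNF.

{A, B, D, E, G}; {A, F}; {B, C}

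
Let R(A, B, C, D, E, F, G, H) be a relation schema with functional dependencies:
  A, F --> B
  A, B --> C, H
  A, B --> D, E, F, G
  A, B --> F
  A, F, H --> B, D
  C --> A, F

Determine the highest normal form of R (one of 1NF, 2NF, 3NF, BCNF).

Candidate keys: {A, B}, {A, F}, {C}. Prime attributes: {A, B, C, F}.
Each dependency's left side is a superkey — BCNF holds.

BCNF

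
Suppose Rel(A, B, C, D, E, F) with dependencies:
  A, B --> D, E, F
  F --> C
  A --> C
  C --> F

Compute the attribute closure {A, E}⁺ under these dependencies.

{A, C, E, F}

Start with {A, E}.
A --> C applies; add {C} → now {A, C, E}.
C --> F applies; add {F} → now {A, C, E, F}.
No further FD applies.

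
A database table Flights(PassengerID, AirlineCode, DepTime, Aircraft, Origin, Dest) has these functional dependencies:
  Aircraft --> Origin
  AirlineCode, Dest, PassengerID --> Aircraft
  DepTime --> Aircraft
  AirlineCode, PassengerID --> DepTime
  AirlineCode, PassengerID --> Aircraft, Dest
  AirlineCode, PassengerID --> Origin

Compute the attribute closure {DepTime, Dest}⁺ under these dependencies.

{Aircraft, DepTime, Dest, Origin}

Start with {DepTime, Dest}.
DepTime --> Aircraft applies; add {Aircraft} → now {Aircraft, DepTime, Dest}.
Aircraft --> Origin applies; add {Origin} → now {Aircraft, DepTime, Dest, Origin}.
No further FD applies.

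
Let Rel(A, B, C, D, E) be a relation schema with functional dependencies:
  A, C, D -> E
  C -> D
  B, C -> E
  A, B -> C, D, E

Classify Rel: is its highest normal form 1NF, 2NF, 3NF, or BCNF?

Candidate key: {A, B}. Prime attributes: {A, B}.
For A, C, D -> E we have {A, C, D}⁺ = {A, C, D, E}; {A, C, D} is not a superkey, so BCNF fails.
A, C, D -> E determines the non-prime attribute {E} from a non-superkey — 3NF is violated.
Checking every proper subset of each key, none determines a non-prime attribute — 2NF is satisfied.

2NF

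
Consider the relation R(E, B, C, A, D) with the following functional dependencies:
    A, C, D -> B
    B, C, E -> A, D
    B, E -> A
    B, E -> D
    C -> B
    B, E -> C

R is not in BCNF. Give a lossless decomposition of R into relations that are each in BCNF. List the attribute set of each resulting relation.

{A, C, D, E}; {B, C}

Candidate keys of the original relation: {B, E}, {C, E}.
{A, B, C, D, E}: {A, C, D} determines {A, B, C, D} here but is not a superkey — split on A, C, D -> B, giving {A, B, C, D} and {A, C, D, E}.
{A, B, C, D}: {C} determines {B, C} here but is not a superkey — split on C -> B, giving {B, C} and {A, C, D}.
{B, C} has no BCNF violation.
{A, C, D} has no BCNF violation.
{A, C, D, E} has no BCNF violation.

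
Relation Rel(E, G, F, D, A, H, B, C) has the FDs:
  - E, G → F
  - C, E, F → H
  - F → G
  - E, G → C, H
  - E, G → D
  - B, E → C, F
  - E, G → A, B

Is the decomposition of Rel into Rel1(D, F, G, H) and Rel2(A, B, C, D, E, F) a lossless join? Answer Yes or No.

The shared attributes are {D, F} and {D, F}⁺ = {D, F, G}.
Rel1 ⊄ {D, F, G} and Rel2 ⊄ {D, F, G}, so the split is lossy.

No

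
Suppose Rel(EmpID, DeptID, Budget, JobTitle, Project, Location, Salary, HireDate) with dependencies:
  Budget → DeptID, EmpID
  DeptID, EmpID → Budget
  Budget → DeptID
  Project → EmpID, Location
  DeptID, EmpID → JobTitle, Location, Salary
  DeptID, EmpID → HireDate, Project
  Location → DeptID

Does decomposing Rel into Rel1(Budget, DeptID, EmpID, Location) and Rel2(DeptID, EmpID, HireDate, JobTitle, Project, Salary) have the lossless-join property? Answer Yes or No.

Yes

The shared attributes are {DeptID, EmpID} and {DeptID, EmpID}⁺ = {Budget, DeptID, EmpID, HireDate, JobTitle, Location, Project, Salary}.
Rel1 is contained in that closure, so Rel1 ∩ Rel2 → Rel1 holds and the join is lossless.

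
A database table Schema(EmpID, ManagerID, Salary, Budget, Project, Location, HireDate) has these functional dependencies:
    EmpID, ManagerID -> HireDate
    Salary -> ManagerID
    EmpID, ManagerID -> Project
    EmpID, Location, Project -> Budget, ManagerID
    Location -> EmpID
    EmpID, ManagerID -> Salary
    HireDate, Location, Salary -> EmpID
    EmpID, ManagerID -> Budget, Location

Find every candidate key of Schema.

{EmpID, ManagerID}, {EmpID, Salary}, {Location, ManagerID}, {Location, Project}, {Location, Salary}

Closure of {EmpID, ManagerID} is {Budget, EmpID, HireDate, Location, ManagerID, Project, Salary}, the whole schema; {EmpID, ManagerID} is a candidate key.
Closure of {EmpID, Salary} is {Budget, EmpID, HireDate, Location, ManagerID, Project, Salary}, the whole schema; {EmpID, Salary} is a candidate key.
Closure of {Location, ManagerID} is {Budget, EmpID, HireDate, Location, ManagerID, Project, Salary}, the whole schema; {Location, ManagerID} is a candidate key.
Closure of {Location, Project} is {Budget, EmpID, HireDate, Location, ManagerID, Project, Salary}, the whole schema; {Location, Project} is a candidate key.
Closure of {Location, Salary} is {Budget, EmpID, HireDate, Location, ManagerID, Project, Salary}, the whole schema; {Location, Salary} is a candidate key.
These are minimal and exhaustive — every other superkey contains one of them.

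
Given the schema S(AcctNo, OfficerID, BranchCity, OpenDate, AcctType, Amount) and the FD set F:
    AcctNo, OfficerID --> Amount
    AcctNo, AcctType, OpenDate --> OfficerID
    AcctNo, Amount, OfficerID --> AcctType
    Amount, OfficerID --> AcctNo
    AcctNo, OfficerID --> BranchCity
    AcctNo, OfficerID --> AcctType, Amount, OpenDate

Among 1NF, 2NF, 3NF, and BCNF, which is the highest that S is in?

Candidate keys: {AcctNo, AcctType, OpenDate}, {AcctNo, OfficerID}, {Amount, OfficerID}. Prime attributes: {AcctNo, AcctType, Amount, OfficerID, OpenDate}.
Each dependency's left side is a superkey — BCNF holds.

BCNF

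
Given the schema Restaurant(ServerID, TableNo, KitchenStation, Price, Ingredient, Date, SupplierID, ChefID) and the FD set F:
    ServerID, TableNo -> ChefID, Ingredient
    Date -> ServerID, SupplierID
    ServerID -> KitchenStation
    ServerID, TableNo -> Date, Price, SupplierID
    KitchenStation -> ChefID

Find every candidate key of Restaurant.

{Date, TableNo}, {ServerID, TableNo}

No FD produces {TableNo}, so it must be in every candidate key.
{Date, TableNo}⁺ = {ChefID, Date, Ingredient, KitchenStation, Price, ServerID, SupplierID, TableNo}, which is every attribute, so {Date, TableNo} is a candidate key.
{ServerID, TableNo}⁺ = {ChefID, Date, Ingredient, KitchenStation, Price, ServerID, SupplierID, TableNo}, which is every attribute, so {ServerID, TableNo} is a candidate key.
Any other superkey properly contains one of these, so there are no further candidate keys.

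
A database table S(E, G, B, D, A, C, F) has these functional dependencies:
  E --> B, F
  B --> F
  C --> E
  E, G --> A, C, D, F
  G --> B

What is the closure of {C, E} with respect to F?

Start with {C, E}.
E --> B, F applies; add {B, F} → now {B, C, E, F}.
No further FD applies.

{B, C, E, F}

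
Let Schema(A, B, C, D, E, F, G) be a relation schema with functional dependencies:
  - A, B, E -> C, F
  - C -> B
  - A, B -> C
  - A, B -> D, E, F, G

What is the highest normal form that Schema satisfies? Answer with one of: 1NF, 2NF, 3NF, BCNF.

3NF

Candidate keys: {A, B}, {A, C}. Prime attributes: {A, B, C}.
For C -> B we have {C}⁺ = {B, C}; {C} is not a superkey, so BCNF fails.
But every attribute on its right side ({B}) is prime, and the same holds for every other non-superkey FD, so 3NF still holds.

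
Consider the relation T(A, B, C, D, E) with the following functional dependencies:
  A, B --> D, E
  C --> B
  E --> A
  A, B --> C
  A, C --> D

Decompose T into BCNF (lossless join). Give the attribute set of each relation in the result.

{A, E}; {B, C}; {C, D, E}

Candidate keys of the original relation: {A, B}, {A, C}, {B, E}, {C, E}.
Within {A, B, C, D, E}: {C}⁺ ∩ {A, B, C, D, E} = {B, C}, not the whole set, so C --> B violates BCNF; decompose into {B, C} and {A, C, D, E}.
{B, C} is in BCNF.
Within {A, C, D, E}: {E}⁺ ∩ {A, C, D, E} = {A, E}, not the whole set, so E --> A violates BCNF; decompose into {A, E} and {C, D, E}.
{A, E} is in BCNF.
{C, D, E} is in BCNF.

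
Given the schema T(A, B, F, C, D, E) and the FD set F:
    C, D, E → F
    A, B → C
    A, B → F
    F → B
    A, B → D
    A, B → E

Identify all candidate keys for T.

{A, B}, {A, C, D, E}, {A, F}

No FD produces {A}, so it must be in every candidate key.
{A, B}⁺ = {A, B, C, D, E, F} — all of the relation — so {A, B} is a candidate key.
{A, F}⁺ = {A, B, C, D, E, F} — all of the relation — so {A, F} is a candidate key.
{A, C, D, E}⁺ = {A, B, C, D, E, F} — all of the relation — so {A, C, D, E} is a candidate key.
Any other superkey properly contains one of these, so there are no further candidate keys.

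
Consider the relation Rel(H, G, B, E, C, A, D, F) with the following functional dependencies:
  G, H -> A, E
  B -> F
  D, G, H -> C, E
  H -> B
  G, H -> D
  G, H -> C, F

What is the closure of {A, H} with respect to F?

Start with {A, H}.
H -> B applies; add {B} → now {A, B, H}.
B -> F applies; add {F} → now {A, B, F, H}.
No further FD applies.

{A, B, F, H}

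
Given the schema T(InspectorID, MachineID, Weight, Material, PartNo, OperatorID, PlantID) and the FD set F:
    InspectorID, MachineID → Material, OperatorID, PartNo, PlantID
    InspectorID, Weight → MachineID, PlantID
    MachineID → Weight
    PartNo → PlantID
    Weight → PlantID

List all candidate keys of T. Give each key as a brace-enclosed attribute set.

{InspectorID} never appears on the right of any FD, so every key must include it.
{InspectorID, MachineID}⁺ = {InspectorID, MachineID, Material, OperatorID, PartNo, PlantID, Weight} — all of the relation — so {InspectorID, MachineID} is a candidate key.
{InspectorID, Weight}⁺ = {InspectorID, MachineID, Material, OperatorID, PartNo, PlantID, Weight} — all of the relation — so {InspectorID, Weight} is a candidate key.
No proper subset of any of these is a key, and no other minimal superkey exists.

{InspectorID, MachineID}, {InspectorID, Weight}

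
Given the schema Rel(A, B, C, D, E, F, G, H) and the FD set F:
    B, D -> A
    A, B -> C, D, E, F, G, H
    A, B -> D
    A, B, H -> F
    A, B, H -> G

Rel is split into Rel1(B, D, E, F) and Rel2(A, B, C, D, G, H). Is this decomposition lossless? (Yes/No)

Common attributes: {B, D}; their closure is {A, B, C, D, E, F, G, H}.
Rel1 is contained in that closure, so Rel1 ∩ Rel2 -> Rel1 holds and the join is lossless.

Yes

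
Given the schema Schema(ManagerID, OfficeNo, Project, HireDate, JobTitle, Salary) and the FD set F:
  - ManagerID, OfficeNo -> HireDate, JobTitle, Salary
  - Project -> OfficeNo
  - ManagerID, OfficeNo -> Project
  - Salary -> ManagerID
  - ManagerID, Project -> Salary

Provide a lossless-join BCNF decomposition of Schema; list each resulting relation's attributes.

Candidate keys of the original relation: {ManagerID, OfficeNo}, {ManagerID, Project}, {OfficeNo, Salary}, {Project, Salary}.
Within {HireDate, JobTitle, ManagerID, OfficeNo, Project, Salary}: {Project}⁺ ∩ {HireDate, JobTitle, ManagerID, OfficeNo, Project, Salary} = {OfficeNo, Project}, not the whole set, so Project -> OfficeNo violates BCNF; decompose into {OfficeNo, Project} and {HireDate, JobTitle, ManagerID, Project, Salary}.
{OfficeNo, Project}: every determinant is a superkey — BCNF.
Within {HireDate, JobTitle, ManagerID, Project, Salary}: {Salary}⁺ ∩ {HireDate, JobTitle, ManagerID, Project, Salary} = {ManagerID, Salary}, not the whole set, so Salary -> ManagerID violates BCNF; decompose into {ManagerID, Salary} and {HireDate, JobTitle, Project, Salary}.
{ManagerID, Salary}: every determinant is a superkey — BCNF.
{HireDate, JobTitle, Project, Salary}: every determinant is a superkey — BCNF.

{HireDate, JobTitle, Project, Salary}; {ManagerID, Salary}; {OfficeNo, Project}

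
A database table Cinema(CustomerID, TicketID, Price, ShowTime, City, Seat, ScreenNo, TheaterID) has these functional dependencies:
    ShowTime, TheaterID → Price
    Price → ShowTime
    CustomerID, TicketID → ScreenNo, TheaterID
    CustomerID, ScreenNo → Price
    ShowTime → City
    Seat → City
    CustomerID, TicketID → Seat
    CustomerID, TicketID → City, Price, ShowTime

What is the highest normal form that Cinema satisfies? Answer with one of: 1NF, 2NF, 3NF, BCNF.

2NF

Candidate key: {CustomerID, TicketID}. Prime attributes: {CustomerID, TicketID}.
For ShowTime, TheaterID → Price we have {ShowTime, TheaterID}⁺ = {City, Price, ShowTime, TheaterID}; {ShowTime, TheaterID} is not a superkey, so BCNF fails.
Because {Price} is non-prime and the left side of ShowTime, TheaterID → Price is not a superkey, the relation is not in 3NF.
No proper subset of a key has a non-prime attribute in its closure, so there is no partial dependency; 2NF holds.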